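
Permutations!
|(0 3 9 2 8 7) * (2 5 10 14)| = 9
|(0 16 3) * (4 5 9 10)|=12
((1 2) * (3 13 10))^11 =(1 2)(3 10 13) =[0, 2, 1, 10, 4, 5, 6, 7, 8, 9, 13, 11, 12, 3]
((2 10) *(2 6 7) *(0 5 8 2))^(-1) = (0 7 6 10 2 8 5) = [7, 1, 8, 3, 4, 0, 10, 6, 5, 9, 2]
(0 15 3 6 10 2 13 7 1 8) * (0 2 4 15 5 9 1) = (0 5 9 1 8 2 13 7)(3 6 10 4 15) = [5, 8, 13, 6, 15, 9, 10, 0, 2, 1, 4, 11, 12, 7, 14, 3]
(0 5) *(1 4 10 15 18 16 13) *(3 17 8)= (0 5)(1 4 10 15 18 16 13)(3 17 8)= [5, 4, 2, 17, 10, 0, 6, 7, 3, 9, 15, 11, 12, 1, 14, 18, 13, 8, 16]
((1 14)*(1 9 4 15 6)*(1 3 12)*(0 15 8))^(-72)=(0 4 14 12 6)(1 3 15 8 9)=[4, 3, 2, 15, 14, 5, 0, 7, 9, 1, 10, 11, 6, 13, 12, 8]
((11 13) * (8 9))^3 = [0, 1, 2, 3, 4, 5, 6, 7, 9, 8, 10, 13, 12, 11] = (8 9)(11 13)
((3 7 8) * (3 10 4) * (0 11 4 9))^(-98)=(0 10 7 4)(3 11 9 8)=[10, 1, 2, 11, 0, 5, 6, 4, 3, 8, 7, 9]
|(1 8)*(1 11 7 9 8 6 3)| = 12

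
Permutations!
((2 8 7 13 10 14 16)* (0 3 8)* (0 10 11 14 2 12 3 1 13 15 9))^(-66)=(0 12)(1 3)(7 11)(8 13)(9 16)(14 15)=[12, 3, 2, 1, 4, 5, 6, 11, 13, 16, 10, 7, 0, 8, 15, 14, 9]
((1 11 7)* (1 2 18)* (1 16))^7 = (1 11 7 2 18 16) = [0, 11, 18, 3, 4, 5, 6, 2, 8, 9, 10, 7, 12, 13, 14, 15, 1, 17, 16]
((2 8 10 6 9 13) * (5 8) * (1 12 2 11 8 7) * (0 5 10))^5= (0 2 11 1 9 5 10 8 12 13 7 6)= [2, 9, 11, 3, 4, 10, 0, 6, 12, 5, 8, 1, 13, 7]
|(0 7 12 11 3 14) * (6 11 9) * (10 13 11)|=10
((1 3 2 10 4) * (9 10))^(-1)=[0, 4, 3, 1, 10, 5, 6, 7, 8, 2, 9]=(1 4 10 9 2 3)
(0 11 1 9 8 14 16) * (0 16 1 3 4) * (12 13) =(16)(0 11 3 4)(1 9 8 14)(12 13) =[11, 9, 2, 4, 0, 5, 6, 7, 14, 8, 10, 3, 13, 12, 1, 15, 16]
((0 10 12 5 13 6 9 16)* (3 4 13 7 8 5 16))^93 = (0 10 12 16)(3 6 4 9 13) = [10, 1, 2, 6, 9, 5, 4, 7, 8, 13, 12, 11, 16, 3, 14, 15, 0]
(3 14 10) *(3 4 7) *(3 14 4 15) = [0, 1, 2, 4, 7, 5, 6, 14, 8, 9, 15, 11, 12, 13, 10, 3] = (3 4 7 14 10 15)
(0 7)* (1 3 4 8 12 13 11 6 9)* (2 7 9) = (0 9 1 3 4 8 12 13 11 6 2 7) = [9, 3, 7, 4, 8, 5, 2, 0, 12, 1, 10, 6, 13, 11]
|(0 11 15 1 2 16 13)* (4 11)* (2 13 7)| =|(0 4 11 15 1 13)(2 16 7)| =6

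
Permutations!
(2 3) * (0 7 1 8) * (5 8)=[7, 5, 3, 2, 4, 8, 6, 1, 0]=(0 7 1 5 8)(2 3)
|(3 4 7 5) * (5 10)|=5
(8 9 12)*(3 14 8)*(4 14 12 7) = (3 12)(4 14 8 9 7) = [0, 1, 2, 12, 14, 5, 6, 4, 9, 7, 10, 11, 3, 13, 8]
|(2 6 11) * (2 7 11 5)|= 6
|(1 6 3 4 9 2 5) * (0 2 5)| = 6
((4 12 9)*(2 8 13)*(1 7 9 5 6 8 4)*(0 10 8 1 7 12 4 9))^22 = (0 10 8 13 2 9 7)(1 5)(6 12) = [10, 5, 9, 3, 4, 1, 12, 0, 13, 7, 8, 11, 6, 2]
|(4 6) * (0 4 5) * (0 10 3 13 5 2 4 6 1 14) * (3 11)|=30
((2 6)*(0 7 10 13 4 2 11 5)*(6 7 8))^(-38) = (0 6 5 8 11)(2 10 4 7 13) = [6, 1, 10, 3, 7, 8, 5, 13, 11, 9, 4, 0, 12, 2]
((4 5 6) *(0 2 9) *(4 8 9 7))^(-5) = (0 4 8 2 5 9 7 6) = [4, 1, 5, 3, 8, 9, 0, 6, 2, 7]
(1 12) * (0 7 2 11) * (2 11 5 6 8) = (0 7 11)(1 12)(2 5 6 8) = [7, 12, 5, 3, 4, 6, 8, 11, 2, 9, 10, 0, 1]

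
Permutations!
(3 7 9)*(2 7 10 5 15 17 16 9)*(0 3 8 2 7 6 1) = (0 3 10 5 15 17 16 9 8 2 6 1) = [3, 0, 6, 10, 4, 15, 1, 7, 2, 8, 5, 11, 12, 13, 14, 17, 9, 16]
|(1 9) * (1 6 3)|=4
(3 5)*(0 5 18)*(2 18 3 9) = [5, 1, 18, 3, 4, 9, 6, 7, 8, 2, 10, 11, 12, 13, 14, 15, 16, 17, 0] = (0 5 9 2 18)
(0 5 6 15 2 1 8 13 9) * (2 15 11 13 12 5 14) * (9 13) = (15)(0 14 2 1 8 12 5 6 11 9) = [14, 8, 1, 3, 4, 6, 11, 7, 12, 0, 10, 9, 5, 13, 2, 15]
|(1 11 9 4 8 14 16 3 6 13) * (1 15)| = 11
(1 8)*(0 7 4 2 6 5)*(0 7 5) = (0 5 7 4 2 6)(1 8) = [5, 8, 6, 3, 2, 7, 0, 4, 1]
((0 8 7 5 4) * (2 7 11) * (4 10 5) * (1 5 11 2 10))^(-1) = (0 4 7 2 8)(1 5)(10 11) = [4, 5, 8, 3, 7, 1, 6, 2, 0, 9, 11, 10]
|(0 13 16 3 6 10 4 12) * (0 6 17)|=20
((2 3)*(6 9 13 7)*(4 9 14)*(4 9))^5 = (14)(2 3) = [0, 1, 3, 2, 4, 5, 6, 7, 8, 9, 10, 11, 12, 13, 14]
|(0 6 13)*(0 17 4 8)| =6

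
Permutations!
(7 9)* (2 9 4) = (2 9 7 4) = [0, 1, 9, 3, 2, 5, 6, 4, 8, 7]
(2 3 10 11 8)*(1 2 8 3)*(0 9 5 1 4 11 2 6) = [9, 6, 4, 10, 11, 1, 0, 7, 8, 5, 2, 3] = (0 9 5 1 6)(2 4 11 3 10)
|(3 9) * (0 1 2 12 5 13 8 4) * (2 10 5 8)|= 18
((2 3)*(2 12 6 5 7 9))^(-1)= (2 9 7 5 6 12 3)= [0, 1, 9, 2, 4, 6, 12, 5, 8, 7, 10, 11, 3]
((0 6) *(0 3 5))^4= (6)= [0, 1, 2, 3, 4, 5, 6]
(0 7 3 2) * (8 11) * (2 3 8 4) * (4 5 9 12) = (0 7 8 11 5 9 12 4 2) = [7, 1, 0, 3, 2, 9, 6, 8, 11, 12, 10, 5, 4]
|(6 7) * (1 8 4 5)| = |(1 8 4 5)(6 7)| = 4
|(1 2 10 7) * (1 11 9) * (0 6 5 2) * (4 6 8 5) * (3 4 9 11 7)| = 10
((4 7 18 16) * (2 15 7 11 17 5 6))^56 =(2 11 7 5 16)(4 15 17 18 6) =[0, 1, 11, 3, 15, 16, 4, 5, 8, 9, 10, 7, 12, 13, 14, 17, 2, 18, 6]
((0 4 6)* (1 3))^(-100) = (0 6 4) = [6, 1, 2, 3, 0, 5, 4]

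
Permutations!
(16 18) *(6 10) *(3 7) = [0, 1, 2, 7, 4, 5, 10, 3, 8, 9, 6, 11, 12, 13, 14, 15, 18, 17, 16] = (3 7)(6 10)(16 18)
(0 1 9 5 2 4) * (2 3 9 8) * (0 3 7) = [1, 8, 4, 9, 3, 7, 6, 0, 2, 5] = (0 1 8 2 4 3 9 5 7)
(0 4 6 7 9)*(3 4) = (0 3 4 6 7 9) = [3, 1, 2, 4, 6, 5, 7, 9, 8, 0]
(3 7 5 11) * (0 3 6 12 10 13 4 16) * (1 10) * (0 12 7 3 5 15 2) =[5, 10, 0, 3, 16, 11, 7, 15, 8, 9, 13, 6, 1, 4, 14, 2, 12] =(0 5 11 6 7 15 2)(1 10 13 4 16 12)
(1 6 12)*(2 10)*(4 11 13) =(1 6 12)(2 10)(4 11 13) =[0, 6, 10, 3, 11, 5, 12, 7, 8, 9, 2, 13, 1, 4]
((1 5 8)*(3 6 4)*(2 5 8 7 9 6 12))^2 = [0, 1, 7, 2, 12, 9, 3, 6, 8, 4, 10, 11, 5] = (2 7 6 3)(4 12 5 9)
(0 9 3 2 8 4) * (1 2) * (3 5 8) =(0 9 5 8 4)(1 2 3) =[9, 2, 3, 1, 0, 8, 6, 7, 4, 5]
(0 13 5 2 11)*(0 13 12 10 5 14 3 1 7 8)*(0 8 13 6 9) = (0 12 10 5 2 11 6 9)(1 7 13 14 3) = [12, 7, 11, 1, 4, 2, 9, 13, 8, 0, 5, 6, 10, 14, 3]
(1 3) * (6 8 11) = [0, 3, 2, 1, 4, 5, 8, 7, 11, 9, 10, 6] = (1 3)(6 8 11)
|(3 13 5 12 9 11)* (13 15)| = |(3 15 13 5 12 9 11)| = 7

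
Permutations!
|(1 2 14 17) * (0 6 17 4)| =|(0 6 17 1 2 14 4)| =7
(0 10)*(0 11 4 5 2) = (0 10 11 4 5 2) = [10, 1, 0, 3, 5, 2, 6, 7, 8, 9, 11, 4]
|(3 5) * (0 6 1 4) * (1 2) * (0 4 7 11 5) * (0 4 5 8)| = |(0 6 2 1 7 11 8)(3 4 5)| = 21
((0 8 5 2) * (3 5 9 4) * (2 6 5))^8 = (0 9 3)(2 8 4) = [9, 1, 8, 0, 2, 5, 6, 7, 4, 3]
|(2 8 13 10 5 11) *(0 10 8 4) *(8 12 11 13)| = 8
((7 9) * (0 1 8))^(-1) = [8, 0, 2, 3, 4, 5, 6, 9, 1, 7] = (0 8 1)(7 9)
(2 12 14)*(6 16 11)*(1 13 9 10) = (1 13 9 10)(2 12 14)(6 16 11) = [0, 13, 12, 3, 4, 5, 16, 7, 8, 10, 1, 6, 14, 9, 2, 15, 11]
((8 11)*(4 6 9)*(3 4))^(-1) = (3 9 6 4)(8 11) = [0, 1, 2, 9, 3, 5, 4, 7, 11, 6, 10, 8]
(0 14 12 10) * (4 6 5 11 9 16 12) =(0 14 4 6 5 11 9 16 12 10) =[14, 1, 2, 3, 6, 11, 5, 7, 8, 16, 0, 9, 10, 13, 4, 15, 12]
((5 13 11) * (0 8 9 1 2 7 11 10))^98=(0 13 11 2 9)(1 8 10 5 7)=[13, 8, 9, 3, 4, 7, 6, 1, 10, 0, 5, 2, 12, 11]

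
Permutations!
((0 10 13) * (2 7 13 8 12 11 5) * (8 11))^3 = (0 5 13 11 7 10 2)(8 12) = [5, 1, 0, 3, 4, 13, 6, 10, 12, 9, 2, 7, 8, 11]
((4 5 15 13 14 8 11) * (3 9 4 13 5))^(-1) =(3 4 9)(5 15)(8 14 13 11) =[0, 1, 2, 4, 9, 15, 6, 7, 14, 3, 10, 8, 12, 11, 13, 5]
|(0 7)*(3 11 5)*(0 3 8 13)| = 7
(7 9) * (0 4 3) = (0 4 3)(7 9) = [4, 1, 2, 0, 3, 5, 6, 9, 8, 7]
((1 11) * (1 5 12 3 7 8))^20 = (1 8 7 3 12 5 11) = [0, 8, 2, 12, 4, 11, 6, 3, 7, 9, 10, 1, 5]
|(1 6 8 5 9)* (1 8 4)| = 3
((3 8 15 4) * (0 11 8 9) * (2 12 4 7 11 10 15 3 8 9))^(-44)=(0 11 15)(2 12 4 8 3)(7 10 9)=[11, 1, 12, 2, 8, 5, 6, 10, 3, 7, 9, 15, 4, 13, 14, 0]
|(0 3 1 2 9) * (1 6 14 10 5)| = |(0 3 6 14 10 5 1 2 9)| = 9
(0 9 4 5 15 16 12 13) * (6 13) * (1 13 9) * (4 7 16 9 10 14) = [1, 13, 2, 3, 5, 15, 10, 16, 8, 7, 14, 11, 6, 0, 4, 9, 12] = (0 1 13)(4 5 15 9 7 16 12 6 10 14)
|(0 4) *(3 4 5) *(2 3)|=|(0 5 2 3 4)|=5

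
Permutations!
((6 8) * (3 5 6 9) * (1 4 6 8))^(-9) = (3 9 8 5) = [0, 1, 2, 9, 4, 3, 6, 7, 5, 8]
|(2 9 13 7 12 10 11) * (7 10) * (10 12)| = |(2 9 13 12 7 10 11)| = 7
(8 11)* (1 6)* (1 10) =[0, 6, 2, 3, 4, 5, 10, 7, 11, 9, 1, 8] =(1 6 10)(8 11)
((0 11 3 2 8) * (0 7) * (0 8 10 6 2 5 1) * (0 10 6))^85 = (0 11 3 5 1 10)(2 6)(7 8) = [11, 10, 6, 5, 4, 1, 2, 8, 7, 9, 0, 3]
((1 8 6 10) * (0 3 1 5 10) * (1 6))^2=(10)(0 6 3)=[6, 1, 2, 0, 4, 5, 3, 7, 8, 9, 10]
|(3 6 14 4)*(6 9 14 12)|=|(3 9 14 4)(6 12)|=4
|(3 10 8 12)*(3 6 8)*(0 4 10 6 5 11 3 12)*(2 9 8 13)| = |(0 4 10 12 5 11 3 6 13 2 9 8)| = 12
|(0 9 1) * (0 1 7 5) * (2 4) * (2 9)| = |(0 2 4 9 7 5)| = 6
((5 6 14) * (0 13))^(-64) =(5 14 6) =[0, 1, 2, 3, 4, 14, 5, 7, 8, 9, 10, 11, 12, 13, 6]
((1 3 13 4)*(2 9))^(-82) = (1 13)(3 4) = [0, 13, 2, 4, 3, 5, 6, 7, 8, 9, 10, 11, 12, 1]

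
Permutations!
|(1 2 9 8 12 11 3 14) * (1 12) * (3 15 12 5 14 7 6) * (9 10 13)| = |(1 2 10 13 9 8)(3 7 6)(5 14)(11 15 12)| = 6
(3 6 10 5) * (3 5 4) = [0, 1, 2, 6, 3, 5, 10, 7, 8, 9, 4] = (3 6 10 4)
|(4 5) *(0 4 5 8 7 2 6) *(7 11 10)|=|(0 4 8 11 10 7 2 6)|=8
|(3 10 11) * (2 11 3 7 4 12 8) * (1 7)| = |(1 7 4 12 8 2 11)(3 10)| = 14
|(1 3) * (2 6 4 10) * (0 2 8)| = |(0 2 6 4 10 8)(1 3)| = 6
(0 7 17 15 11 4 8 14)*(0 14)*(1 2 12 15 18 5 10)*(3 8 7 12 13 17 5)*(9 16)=(0 12 15 11 4 7 5 10 1 2 13 17 18 3 8)(9 16)=[12, 2, 13, 8, 7, 10, 6, 5, 0, 16, 1, 4, 15, 17, 14, 11, 9, 18, 3]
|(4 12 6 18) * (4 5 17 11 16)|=8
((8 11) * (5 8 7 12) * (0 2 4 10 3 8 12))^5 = (0 8 4 7 3 2 11 10)(5 12) = [8, 1, 11, 2, 7, 12, 6, 3, 4, 9, 0, 10, 5]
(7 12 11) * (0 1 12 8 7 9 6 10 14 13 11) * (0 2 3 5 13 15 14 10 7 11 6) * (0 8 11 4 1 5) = (0 5 13 6 7 11 9 8 4 1 12 2 3)(14 15) = [5, 12, 3, 0, 1, 13, 7, 11, 4, 8, 10, 9, 2, 6, 15, 14]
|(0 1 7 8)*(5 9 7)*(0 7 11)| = |(0 1 5 9 11)(7 8)| = 10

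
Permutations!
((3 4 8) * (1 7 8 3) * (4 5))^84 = [0, 1, 2, 3, 4, 5, 6, 7, 8] = (8)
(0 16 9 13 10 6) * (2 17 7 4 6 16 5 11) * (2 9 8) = (0 5 11 9 13 10 16 8 2 17 7 4 6) = [5, 1, 17, 3, 6, 11, 0, 4, 2, 13, 16, 9, 12, 10, 14, 15, 8, 7]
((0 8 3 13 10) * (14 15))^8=(15)(0 13 8 10 3)=[13, 1, 2, 0, 4, 5, 6, 7, 10, 9, 3, 11, 12, 8, 14, 15]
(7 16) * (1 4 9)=(1 4 9)(7 16)=[0, 4, 2, 3, 9, 5, 6, 16, 8, 1, 10, 11, 12, 13, 14, 15, 7]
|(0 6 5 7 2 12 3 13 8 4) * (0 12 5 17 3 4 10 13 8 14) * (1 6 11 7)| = 26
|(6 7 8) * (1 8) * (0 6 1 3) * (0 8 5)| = |(0 6 7 3 8 1 5)| = 7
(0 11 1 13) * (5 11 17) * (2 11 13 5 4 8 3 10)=(0 17 4 8 3 10 2 11 1 5 13)=[17, 5, 11, 10, 8, 13, 6, 7, 3, 9, 2, 1, 12, 0, 14, 15, 16, 4]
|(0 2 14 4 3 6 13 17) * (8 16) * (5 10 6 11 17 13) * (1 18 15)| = 42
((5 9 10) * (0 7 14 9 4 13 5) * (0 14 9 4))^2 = [9, 1, 2, 3, 5, 7, 6, 10, 8, 14, 4, 11, 12, 0, 13] = (0 9 14 13)(4 5 7 10)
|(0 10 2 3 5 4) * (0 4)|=5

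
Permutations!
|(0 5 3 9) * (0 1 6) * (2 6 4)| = |(0 5 3 9 1 4 2 6)| = 8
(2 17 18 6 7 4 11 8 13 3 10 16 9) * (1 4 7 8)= (1 4 11)(2 17 18 6 8 13 3 10 16 9)= [0, 4, 17, 10, 11, 5, 8, 7, 13, 2, 16, 1, 12, 3, 14, 15, 9, 18, 6]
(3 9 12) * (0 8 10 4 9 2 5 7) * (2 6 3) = (0 8 10 4 9 12 2 5 7)(3 6) = [8, 1, 5, 6, 9, 7, 3, 0, 10, 12, 4, 11, 2]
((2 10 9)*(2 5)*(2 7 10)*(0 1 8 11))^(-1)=(0 11 8 1)(5 9 10 7)=[11, 0, 2, 3, 4, 9, 6, 5, 1, 10, 7, 8]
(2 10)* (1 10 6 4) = [0, 10, 6, 3, 1, 5, 4, 7, 8, 9, 2] = (1 10 2 6 4)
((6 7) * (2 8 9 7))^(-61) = [0, 1, 6, 3, 4, 5, 7, 9, 2, 8] = (2 6 7 9 8)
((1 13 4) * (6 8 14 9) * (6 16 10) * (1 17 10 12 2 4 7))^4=(1 13 7)(2 6 16 17 14)(4 8 12 10 9)=[0, 13, 6, 3, 8, 5, 16, 1, 12, 4, 9, 11, 10, 7, 2, 15, 17, 14]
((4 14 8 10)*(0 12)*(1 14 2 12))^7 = (0 12 2 4 10 8 14 1) = [12, 0, 4, 3, 10, 5, 6, 7, 14, 9, 8, 11, 2, 13, 1]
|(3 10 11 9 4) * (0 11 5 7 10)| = |(0 11 9 4 3)(5 7 10)| = 15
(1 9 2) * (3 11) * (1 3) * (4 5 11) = (1 9 2 3 4 5 11) = [0, 9, 3, 4, 5, 11, 6, 7, 8, 2, 10, 1]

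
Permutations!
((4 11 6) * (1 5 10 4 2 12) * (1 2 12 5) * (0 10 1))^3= (0 11 2)(1 4 12)(5 10 6)= [11, 4, 0, 3, 12, 10, 5, 7, 8, 9, 6, 2, 1]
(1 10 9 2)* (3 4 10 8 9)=(1 8 9 2)(3 4 10)=[0, 8, 1, 4, 10, 5, 6, 7, 9, 2, 3]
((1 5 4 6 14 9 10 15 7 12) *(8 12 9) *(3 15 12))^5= (1 8 10 6 7 5 3 12 14 9 4 15)= [0, 8, 2, 12, 15, 3, 7, 5, 10, 4, 6, 11, 14, 13, 9, 1]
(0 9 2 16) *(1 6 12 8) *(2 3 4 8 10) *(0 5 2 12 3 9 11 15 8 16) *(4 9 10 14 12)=(0 11 15 8 1 6 3 9 10 4 16 5 2)(12 14)=[11, 6, 0, 9, 16, 2, 3, 7, 1, 10, 4, 15, 14, 13, 12, 8, 5]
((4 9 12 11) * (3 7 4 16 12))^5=(3 7 4 9)(11 12 16)=[0, 1, 2, 7, 9, 5, 6, 4, 8, 3, 10, 12, 16, 13, 14, 15, 11]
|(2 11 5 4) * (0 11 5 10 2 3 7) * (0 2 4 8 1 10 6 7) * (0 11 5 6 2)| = 11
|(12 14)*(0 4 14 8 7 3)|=|(0 4 14 12 8 7 3)|=7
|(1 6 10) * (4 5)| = 6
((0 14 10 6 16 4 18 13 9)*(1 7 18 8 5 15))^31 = [6, 13, 2, 3, 15, 7, 8, 9, 1, 10, 4, 11, 12, 14, 16, 18, 5, 17, 0] = (0 6 8 1 13 14 16 5 7 9 10 4 15 18)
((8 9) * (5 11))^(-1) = (5 11)(8 9) = [0, 1, 2, 3, 4, 11, 6, 7, 9, 8, 10, 5]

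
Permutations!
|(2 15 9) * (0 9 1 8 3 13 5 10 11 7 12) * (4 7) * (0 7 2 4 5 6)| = 30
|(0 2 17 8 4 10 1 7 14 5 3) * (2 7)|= 30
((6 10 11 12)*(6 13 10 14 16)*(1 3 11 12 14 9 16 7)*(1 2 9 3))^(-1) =[0, 1, 7, 6, 4, 5, 16, 14, 8, 2, 13, 3, 10, 12, 11, 15, 9] =(2 7 14 11 3 6 16 9)(10 13 12)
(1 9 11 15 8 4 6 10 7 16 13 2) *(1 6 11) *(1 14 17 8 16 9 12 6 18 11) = (1 12 6 10 7 9 14 17 8 4)(2 18 11 15 16 13) = [0, 12, 18, 3, 1, 5, 10, 9, 4, 14, 7, 15, 6, 2, 17, 16, 13, 8, 11]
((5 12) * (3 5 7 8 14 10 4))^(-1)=(3 4 10 14 8 7 12 5)=[0, 1, 2, 4, 10, 3, 6, 12, 7, 9, 14, 11, 5, 13, 8]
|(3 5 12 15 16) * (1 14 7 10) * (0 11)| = |(0 11)(1 14 7 10)(3 5 12 15 16)| = 20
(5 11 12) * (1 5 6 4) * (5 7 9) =(1 7 9 5 11 12 6 4) =[0, 7, 2, 3, 1, 11, 4, 9, 8, 5, 10, 12, 6]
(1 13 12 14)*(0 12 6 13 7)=(0 12 14 1 7)(6 13)=[12, 7, 2, 3, 4, 5, 13, 0, 8, 9, 10, 11, 14, 6, 1]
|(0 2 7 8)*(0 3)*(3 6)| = 6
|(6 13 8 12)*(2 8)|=5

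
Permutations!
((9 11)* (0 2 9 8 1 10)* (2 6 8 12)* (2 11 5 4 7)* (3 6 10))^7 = (0 10)(1 8 6 3)(2 5 7 9 4)(11 12) = [10, 8, 5, 1, 2, 7, 3, 9, 6, 4, 0, 12, 11]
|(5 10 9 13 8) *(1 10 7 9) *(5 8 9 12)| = |(1 10)(5 7 12)(9 13)| = 6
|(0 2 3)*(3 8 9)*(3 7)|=6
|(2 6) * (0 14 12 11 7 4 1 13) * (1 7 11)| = |(0 14 12 1 13)(2 6)(4 7)| = 10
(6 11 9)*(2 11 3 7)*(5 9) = (2 11 5 9 6 3 7) = [0, 1, 11, 7, 4, 9, 3, 2, 8, 6, 10, 5]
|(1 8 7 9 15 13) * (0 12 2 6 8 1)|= |(0 12 2 6 8 7 9 15 13)|= 9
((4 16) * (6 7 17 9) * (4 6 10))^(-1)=(4 10 9 17 7 6 16)=[0, 1, 2, 3, 10, 5, 16, 6, 8, 17, 9, 11, 12, 13, 14, 15, 4, 7]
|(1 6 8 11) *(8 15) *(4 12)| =|(1 6 15 8 11)(4 12)| =10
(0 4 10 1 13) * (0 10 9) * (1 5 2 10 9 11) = (0 4 11 1 13 9)(2 10 5) = [4, 13, 10, 3, 11, 2, 6, 7, 8, 0, 5, 1, 12, 9]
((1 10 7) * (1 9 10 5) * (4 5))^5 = (1 5 4)(7 10 9) = [0, 5, 2, 3, 1, 4, 6, 10, 8, 7, 9]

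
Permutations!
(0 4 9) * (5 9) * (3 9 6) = (0 4 5 6 3 9) = [4, 1, 2, 9, 5, 6, 3, 7, 8, 0]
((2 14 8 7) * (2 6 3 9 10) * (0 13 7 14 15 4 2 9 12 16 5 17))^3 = (0 6 16)(3 5 13)(7 12 17)(8 14)(9 10) = [6, 1, 2, 5, 4, 13, 16, 12, 14, 10, 9, 11, 17, 3, 8, 15, 0, 7]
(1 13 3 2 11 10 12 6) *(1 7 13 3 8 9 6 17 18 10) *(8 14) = (1 3 2 11)(6 7 13 14 8 9)(10 12 17 18) = [0, 3, 11, 2, 4, 5, 7, 13, 9, 6, 12, 1, 17, 14, 8, 15, 16, 18, 10]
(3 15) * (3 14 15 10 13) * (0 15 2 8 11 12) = (0 15 14 2 8 11 12)(3 10 13) = [15, 1, 8, 10, 4, 5, 6, 7, 11, 9, 13, 12, 0, 3, 2, 14]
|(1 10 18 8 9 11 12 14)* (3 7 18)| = 10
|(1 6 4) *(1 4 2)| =3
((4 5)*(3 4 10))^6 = (3 5)(4 10) = [0, 1, 2, 5, 10, 3, 6, 7, 8, 9, 4]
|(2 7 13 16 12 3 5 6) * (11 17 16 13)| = 9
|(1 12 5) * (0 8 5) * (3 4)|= |(0 8 5 1 12)(3 4)|= 10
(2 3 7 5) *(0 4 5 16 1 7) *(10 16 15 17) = [4, 7, 3, 0, 5, 2, 6, 15, 8, 9, 16, 11, 12, 13, 14, 17, 1, 10] = (0 4 5 2 3)(1 7 15 17 10 16)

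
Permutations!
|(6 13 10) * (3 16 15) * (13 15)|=|(3 16 13 10 6 15)|=6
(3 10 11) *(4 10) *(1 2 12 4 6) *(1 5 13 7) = [0, 2, 12, 6, 10, 13, 5, 1, 8, 9, 11, 3, 4, 7] = (1 2 12 4 10 11 3 6 5 13 7)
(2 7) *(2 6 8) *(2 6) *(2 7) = [0, 1, 2, 3, 4, 5, 8, 7, 6] = (6 8)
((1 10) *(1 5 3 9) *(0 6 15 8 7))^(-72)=(0 8 6 7 15)(1 3 10 9 5)=[8, 3, 2, 10, 4, 1, 7, 15, 6, 5, 9, 11, 12, 13, 14, 0]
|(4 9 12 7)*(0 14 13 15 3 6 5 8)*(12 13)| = |(0 14 12 7 4 9 13 15 3 6 5 8)| = 12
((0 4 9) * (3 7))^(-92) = (0 4 9) = [4, 1, 2, 3, 9, 5, 6, 7, 8, 0]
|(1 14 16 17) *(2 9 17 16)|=5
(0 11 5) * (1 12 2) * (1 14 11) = (0 1 12 2 14 11 5) = [1, 12, 14, 3, 4, 0, 6, 7, 8, 9, 10, 5, 2, 13, 11]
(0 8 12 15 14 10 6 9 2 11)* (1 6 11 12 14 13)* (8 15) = (0 15 13 1 6 9 2 12 8 14 10 11) = [15, 6, 12, 3, 4, 5, 9, 7, 14, 2, 11, 0, 8, 1, 10, 13]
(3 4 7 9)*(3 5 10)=(3 4 7 9 5 10)=[0, 1, 2, 4, 7, 10, 6, 9, 8, 5, 3]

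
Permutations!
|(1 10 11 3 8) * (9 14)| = 10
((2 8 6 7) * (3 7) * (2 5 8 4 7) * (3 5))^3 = (8)(2 3 7 4) = [0, 1, 3, 7, 2, 5, 6, 4, 8]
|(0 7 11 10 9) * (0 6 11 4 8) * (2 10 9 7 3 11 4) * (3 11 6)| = |(0 11 9 3 6 4 8)(2 10 7)| = 21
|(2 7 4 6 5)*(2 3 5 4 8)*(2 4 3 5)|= 6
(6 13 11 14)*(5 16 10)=(5 16 10)(6 13 11 14)=[0, 1, 2, 3, 4, 16, 13, 7, 8, 9, 5, 14, 12, 11, 6, 15, 10]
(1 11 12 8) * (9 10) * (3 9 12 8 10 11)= [0, 3, 2, 9, 4, 5, 6, 7, 1, 11, 12, 8, 10]= (1 3 9 11 8)(10 12)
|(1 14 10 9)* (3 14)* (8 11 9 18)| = |(1 3 14 10 18 8 11 9)| = 8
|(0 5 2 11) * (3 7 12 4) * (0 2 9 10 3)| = |(0 5 9 10 3 7 12 4)(2 11)| = 8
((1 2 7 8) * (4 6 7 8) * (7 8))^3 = [0, 4, 6, 3, 1, 5, 2, 8, 7] = (1 4)(2 6)(7 8)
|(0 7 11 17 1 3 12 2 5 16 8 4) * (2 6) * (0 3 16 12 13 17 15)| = |(0 7 11 15)(1 16 8 4 3 13 17)(2 5 12 6)| = 28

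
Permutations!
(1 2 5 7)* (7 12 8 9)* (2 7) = (1 7)(2 5 12 8 9) = [0, 7, 5, 3, 4, 12, 6, 1, 9, 2, 10, 11, 8]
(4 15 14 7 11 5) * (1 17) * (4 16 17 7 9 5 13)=(1 7 11 13 4 15 14 9 5 16 17)=[0, 7, 2, 3, 15, 16, 6, 11, 8, 5, 10, 13, 12, 4, 9, 14, 17, 1]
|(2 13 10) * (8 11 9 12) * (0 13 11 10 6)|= |(0 13 6)(2 11 9 12 8 10)|= 6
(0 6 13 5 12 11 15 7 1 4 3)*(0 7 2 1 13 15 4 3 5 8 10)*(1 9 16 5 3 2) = (0 6 15 1 2 9 16 5 12 11 4 3 7 13 8 10) = [6, 2, 9, 7, 3, 12, 15, 13, 10, 16, 0, 4, 11, 8, 14, 1, 5]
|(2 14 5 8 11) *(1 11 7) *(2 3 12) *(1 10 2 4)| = 30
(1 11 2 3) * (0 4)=(0 4)(1 11 2 3)=[4, 11, 3, 1, 0, 5, 6, 7, 8, 9, 10, 2]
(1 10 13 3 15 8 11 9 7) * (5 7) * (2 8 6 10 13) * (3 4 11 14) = (1 13 4 11 9 5 7)(2 8 14 3 15 6 10) = [0, 13, 8, 15, 11, 7, 10, 1, 14, 5, 2, 9, 12, 4, 3, 6]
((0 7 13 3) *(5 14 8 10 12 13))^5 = (0 10 7 12 5 13 14 3 8) = [10, 1, 2, 8, 4, 13, 6, 12, 0, 9, 7, 11, 5, 14, 3]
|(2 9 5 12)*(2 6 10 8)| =7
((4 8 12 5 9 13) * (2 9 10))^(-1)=[0, 1, 10, 3, 13, 12, 6, 7, 4, 2, 5, 11, 8, 9]=(2 10 5 12 8 4 13 9)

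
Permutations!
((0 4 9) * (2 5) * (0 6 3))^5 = (9)(2 5) = [0, 1, 5, 3, 4, 2, 6, 7, 8, 9]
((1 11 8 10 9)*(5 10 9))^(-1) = [0, 9, 2, 3, 4, 10, 6, 7, 11, 8, 5, 1] = (1 9 8 11)(5 10)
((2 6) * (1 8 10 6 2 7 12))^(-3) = (1 6)(7 8)(10 12) = [0, 6, 2, 3, 4, 5, 1, 8, 7, 9, 12, 11, 10]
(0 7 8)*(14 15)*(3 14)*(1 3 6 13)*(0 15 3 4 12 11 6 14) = (0 7 8 15 14 3)(1 4 12 11 6 13) = [7, 4, 2, 0, 12, 5, 13, 8, 15, 9, 10, 6, 11, 1, 3, 14]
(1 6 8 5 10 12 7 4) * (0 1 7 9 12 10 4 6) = (0 1)(4 7 6 8 5)(9 12) = [1, 0, 2, 3, 7, 4, 8, 6, 5, 12, 10, 11, 9]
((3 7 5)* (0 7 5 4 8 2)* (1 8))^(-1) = (0 2 8 1 4 7)(3 5) = [2, 4, 8, 5, 7, 3, 6, 0, 1]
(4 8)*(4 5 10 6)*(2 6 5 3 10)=(2 6 4 8 3 10 5)=[0, 1, 6, 10, 8, 2, 4, 7, 3, 9, 5]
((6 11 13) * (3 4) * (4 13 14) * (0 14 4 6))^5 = (0 3 11 14 13 4 6) = [3, 1, 2, 11, 6, 5, 0, 7, 8, 9, 10, 14, 12, 4, 13]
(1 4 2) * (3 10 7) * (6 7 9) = [0, 4, 1, 10, 2, 5, 7, 3, 8, 6, 9] = (1 4 2)(3 10 9 6 7)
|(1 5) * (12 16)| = |(1 5)(12 16)| = 2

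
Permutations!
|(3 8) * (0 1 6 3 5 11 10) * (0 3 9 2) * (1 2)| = |(0 2)(1 6 9)(3 8 5 11 10)| = 30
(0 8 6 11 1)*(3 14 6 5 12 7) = [8, 0, 2, 14, 4, 12, 11, 3, 5, 9, 10, 1, 7, 13, 6] = (0 8 5 12 7 3 14 6 11 1)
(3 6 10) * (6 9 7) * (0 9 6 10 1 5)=(0 9 7 10 3 6 1 5)=[9, 5, 2, 6, 4, 0, 1, 10, 8, 7, 3]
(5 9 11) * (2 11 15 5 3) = (2 11 3)(5 9 15) = [0, 1, 11, 2, 4, 9, 6, 7, 8, 15, 10, 3, 12, 13, 14, 5]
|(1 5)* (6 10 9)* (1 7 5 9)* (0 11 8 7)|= 20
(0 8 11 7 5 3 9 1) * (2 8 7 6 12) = [7, 0, 8, 9, 4, 3, 12, 5, 11, 1, 10, 6, 2] = (0 7 5 3 9 1)(2 8 11 6 12)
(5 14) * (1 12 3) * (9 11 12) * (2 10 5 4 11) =[0, 9, 10, 1, 11, 14, 6, 7, 8, 2, 5, 12, 3, 13, 4] =(1 9 2 10 5 14 4 11 12 3)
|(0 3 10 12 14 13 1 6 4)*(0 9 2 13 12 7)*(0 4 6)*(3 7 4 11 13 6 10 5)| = |(0 7 11 13 1)(2 6 10 4 9)(3 5)(12 14)| = 10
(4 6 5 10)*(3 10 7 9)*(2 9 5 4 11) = (2 9 3 10 11)(4 6)(5 7) = [0, 1, 9, 10, 6, 7, 4, 5, 8, 3, 11, 2]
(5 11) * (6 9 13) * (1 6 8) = (1 6 9 13 8)(5 11) = [0, 6, 2, 3, 4, 11, 9, 7, 1, 13, 10, 5, 12, 8]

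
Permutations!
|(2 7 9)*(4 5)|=6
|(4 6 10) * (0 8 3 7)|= 12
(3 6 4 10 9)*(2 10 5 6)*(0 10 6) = [10, 1, 6, 2, 5, 0, 4, 7, 8, 3, 9] = (0 10 9 3 2 6 4 5)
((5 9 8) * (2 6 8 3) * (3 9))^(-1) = (9)(2 3 5 8 6) = [0, 1, 3, 5, 4, 8, 2, 7, 6, 9]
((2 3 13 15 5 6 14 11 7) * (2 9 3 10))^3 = (2 10)(3 5 11)(6 7 13)(9 15 14) = [0, 1, 10, 5, 4, 11, 7, 13, 8, 15, 2, 3, 12, 6, 9, 14]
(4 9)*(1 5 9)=(1 5 9 4)=[0, 5, 2, 3, 1, 9, 6, 7, 8, 4]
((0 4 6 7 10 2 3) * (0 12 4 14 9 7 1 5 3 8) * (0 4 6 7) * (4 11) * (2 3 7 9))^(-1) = (0 9 4 11 8 2 14)(1 6 12 3 10 7 5) = [9, 6, 14, 10, 11, 1, 12, 5, 2, 4, 7, 8, 3, 13, 0]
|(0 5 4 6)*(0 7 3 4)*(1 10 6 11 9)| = |(0 5)(1 10 6 7 3 4 11 9)| = 8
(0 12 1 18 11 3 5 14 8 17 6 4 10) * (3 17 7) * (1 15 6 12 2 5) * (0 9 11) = (0 2 5 14 8 7 3 1 18)(4 10 9 11 17 12 15 6) = [2, 18, 5, 1, 10, 14, 4, 3, 7, 11, 9, 17, 15, 13, 8, 6, 16, 12, 0]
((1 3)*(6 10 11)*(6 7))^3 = [0, 3, 2, 1, 4, 5, 7, 11, 8, 9, 6, 10] = (1 3)(6 7 11 10)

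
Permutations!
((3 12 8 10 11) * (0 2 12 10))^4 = [0, 1, 2, 10, 4, 5, 6, 7, 8, 9, 11, 3, 12] = (12)(3 10 11)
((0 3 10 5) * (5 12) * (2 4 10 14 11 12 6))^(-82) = (0 14 12)(2 10)(3 11 5)(4 6) = [14, 1, 10, 11, 6, 3, 4, 7, 8, 9, 2, 5, 0, 13, 12]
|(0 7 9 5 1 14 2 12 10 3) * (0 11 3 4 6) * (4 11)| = 13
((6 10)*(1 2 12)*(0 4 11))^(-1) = (0 11 4)(1 12 2)(6 10) = [11, 12, 1, 3, 0, 5, 10, 7, 8, 9, 6, 4, 2]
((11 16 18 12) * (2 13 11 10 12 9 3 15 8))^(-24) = (2 16 3)(8 11 9)(13 18 15) = [0, 1, 16, 2, 4, 5, 6, 7, 11, 8, 10, 9, 12, 18, 14, 13, 3, 17, 15]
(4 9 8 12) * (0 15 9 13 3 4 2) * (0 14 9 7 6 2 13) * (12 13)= (0 15 7 6 2 14 9 8 13 3 4)= [15, 1, 14, 4, 0, 5, 2, 6, 13, 8, 10, 11, 12, 3, 9, 7]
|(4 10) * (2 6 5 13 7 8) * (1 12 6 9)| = 18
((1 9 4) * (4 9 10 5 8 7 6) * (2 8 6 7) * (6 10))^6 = [0, 1, 2, 3, 4, 5, 6, 7, 8, 9, 10] = (10)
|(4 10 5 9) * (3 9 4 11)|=3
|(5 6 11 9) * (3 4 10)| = |(3 4 10)(5 6 11 9)| = 12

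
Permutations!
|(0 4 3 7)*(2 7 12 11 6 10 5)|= 10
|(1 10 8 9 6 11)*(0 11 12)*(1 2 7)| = 10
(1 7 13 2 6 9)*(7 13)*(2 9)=[0, 13, 6, 3, 4, 5, 2, 7, 8, 1, 10, 11, 12, 9]=(1 13 9)(2 6)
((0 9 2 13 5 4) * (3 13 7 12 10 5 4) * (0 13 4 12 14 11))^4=(0 14 2)(3 10 13)(4 5 12)(7 9 11)=[14, 1, 0, 10, 5, 12, 6, 9, 8, 11, 13, 7, 4, 3, 2]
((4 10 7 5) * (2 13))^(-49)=[0, 1, 13, 3, 5, 7, 6, 10, 8, 9, 4, 11, 12, 2]=(2 13)(4 5 7 10)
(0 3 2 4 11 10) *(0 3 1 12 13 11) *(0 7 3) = (0 1 12 13 11 10)(2 4 7 3) = [1, 12, 4, 2, 7, 5, 6, 3, 8, 9, 0, 10, 13, 11]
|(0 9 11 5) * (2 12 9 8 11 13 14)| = |(0 8 11 5)(2 12 9 13 14)| = 20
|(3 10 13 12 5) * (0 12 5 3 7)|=7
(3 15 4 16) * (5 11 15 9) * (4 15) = (3 9 5 11 4 16) = [0, 1, 2, 9, 16, 11, 6, 7, 8, 5, 10, 4, 12, 13, 14, 15, 3]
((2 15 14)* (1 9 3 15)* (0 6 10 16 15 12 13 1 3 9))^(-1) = (0 1 13 12 3 2 14 15 16 10 6) = [1, 13, 14, 2, 4, 5, 0, 7, 8, 9, 6, 11, 3, 12, 15, 16, 10]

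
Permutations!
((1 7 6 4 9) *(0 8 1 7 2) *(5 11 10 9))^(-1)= (0 2 1 8)(4 6 7 9 10 11 5)= [2, 8, 1, 3, 6, 4, 7, 9, 0, 10, 11, 5]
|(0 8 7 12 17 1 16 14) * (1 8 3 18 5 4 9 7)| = |(0 3 18 5 4 9 7 12 17 8 1 16 14)| = 13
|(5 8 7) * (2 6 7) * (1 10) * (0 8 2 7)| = |(0 8 7 5 2 6)(1 10)| = 6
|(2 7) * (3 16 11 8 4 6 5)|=|(2 7)(3 16 11 8 4 6 5)|=14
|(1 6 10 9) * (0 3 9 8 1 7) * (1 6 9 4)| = 6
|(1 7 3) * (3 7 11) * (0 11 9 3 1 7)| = 6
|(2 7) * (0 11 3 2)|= |(0 11 3 2 7)|= 5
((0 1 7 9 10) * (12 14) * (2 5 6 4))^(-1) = (0 10 9 7 1)(2 4 6 5)(12 14) = [10, 0, 4, 3, 6, 2, 5, 1, 8, 7, 9, 11, 14, 13, 12]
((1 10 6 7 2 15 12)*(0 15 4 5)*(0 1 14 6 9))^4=(0 6 5)(1 15 7)(2 10 12)(4 9 14)=[6, 15, 10, 3, 9, 0, 5, 1, 8, 14, 12, 11, 2, 13, 4, 7]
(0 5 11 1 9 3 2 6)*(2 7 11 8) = [5, 9, 6, 7, 4, 8, 0, 11, 2, 3, 10, 1] = (0 5 8 2 6)(1 9 3 7 11)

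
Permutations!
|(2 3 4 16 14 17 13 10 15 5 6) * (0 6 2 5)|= |(0 6 5 2 3 4 16 14 17 13 10 15)|= 12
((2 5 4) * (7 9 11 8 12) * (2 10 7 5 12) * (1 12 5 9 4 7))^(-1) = [0, 10, 8, 3, 7, 2, 6, 5, 11, 12, 4, 9, 1] = (1 10 4 7 5 2 8 11 9 12)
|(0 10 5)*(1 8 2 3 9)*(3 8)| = 6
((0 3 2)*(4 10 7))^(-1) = (0 2 3)(4 7 10) = [2, 1, 3, 0, 7, 5, 6, 10, 8, 9, 4]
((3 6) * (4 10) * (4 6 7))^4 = (3 6 10 4 7) = [0, 1, 2, 6, 7, 5, 10, 3, 8, 9, 4]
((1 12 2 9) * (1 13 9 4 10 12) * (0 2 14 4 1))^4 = (14)(0 2 1) = [2, 0, 1, 3, 4, 5, 6, 7, 8, 9, 10, 11, 12, 13, 14]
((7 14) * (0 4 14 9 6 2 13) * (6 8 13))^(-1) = (0 13 8 9 7 14 4)(2 6) = [13, 1, 6, 3, 0, 5, 2, 14, 9, 7, 10, 11, 12, 8, 4]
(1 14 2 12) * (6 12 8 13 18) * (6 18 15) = (18)(1 14 2 8 13 15 6 12) = [0, 14, 8, 3, 4, 5, 12, 7, 13, 9, 10, 11, 1, 15, 2, 6, 16, 17, 18]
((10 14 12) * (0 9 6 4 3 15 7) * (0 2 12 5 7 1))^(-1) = [1, 15, 7, 4, 6, 14, 9, 5, 8, 0, 12, 11, 2, 13, 10, 3] = (0 1 15 3 4 6 9)(2 7 5 14 10 12)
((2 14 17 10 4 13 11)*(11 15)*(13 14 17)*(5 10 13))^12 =[0, 1, 13, 3, 4, 5, 6, 7, 8, 9, 10, 17, 12, 11, 14, 2, 16, 15] =(2 13 11 17 15)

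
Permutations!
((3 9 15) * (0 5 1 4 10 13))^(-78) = (15) = [0, 1, 2, 3, 4, 5, 6, 7, 8, 9, 10, 11, 12, 13, 14, 15]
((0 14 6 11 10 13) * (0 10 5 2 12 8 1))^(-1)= (0 1 8 12 2 5 11 6 14)(10 13)= [1, 8, 5, 3, 4, 11, 14, 7, 12, 9, 13, 6, 2, 10, 0]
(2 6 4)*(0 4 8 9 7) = (0 4 2 6 8 9 7) = [4, 1, 6, 3, 2, 5, 8, 0, 9, 7]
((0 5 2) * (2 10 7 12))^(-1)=(0 2 12 7 10 5)=[2, 1, 12, 3, 4, 0, 6, 10, 8, 9, 5, 11, 7]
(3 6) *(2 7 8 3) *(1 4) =(1 4)(2 7 8 3 6) =[0, 4, 7, 6, 1, 5, 2, 8, 3]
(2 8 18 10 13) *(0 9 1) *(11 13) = [9, 0, 8, 3, 4, 5, 6, 7, 18, 1, 11, 13, 12, 2, 14, 15, 16, 17, 10] = (0 9 1)(2 8 18 10 11 13)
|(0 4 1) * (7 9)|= |(0 4 1)(7 9)|= 6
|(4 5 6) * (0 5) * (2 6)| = |(0 5 2 6 4)| = 5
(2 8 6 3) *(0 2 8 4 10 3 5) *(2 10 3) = (0 10 2 4 3 8 6 5) = [10, 1, 4, 8, 3, 0, 5, 7, 6, 9, 2]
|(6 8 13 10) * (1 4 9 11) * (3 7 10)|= 12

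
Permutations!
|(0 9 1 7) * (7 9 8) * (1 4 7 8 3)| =6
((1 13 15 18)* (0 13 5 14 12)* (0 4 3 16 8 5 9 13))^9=(1 18 15 13 9)(3 8 14 4 16 5 12)=[0, 18, 2, 8, 16, 12, 6, 7, 14, 1, 10, 11, 3, 9, 4, 13, 5, 17, 15]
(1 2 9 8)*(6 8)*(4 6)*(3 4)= (1 2 9 3 4 6 8)= [0, 2, 9, 4, 6, 5, 8, 7, 1, 3]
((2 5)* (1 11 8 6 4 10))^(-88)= (1 8 4)(6 10 11)= [0, 8, 2, 3, 1, 5, 10, 7, 4, 9, 11, 6]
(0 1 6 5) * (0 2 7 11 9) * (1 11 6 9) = (0 11 1 9)(2 7 6 5) = [11, 9, 7, 3, 4, 2, 5, 6, 8, 0, 10, 1]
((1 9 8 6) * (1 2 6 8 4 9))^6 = (9) = [0, 1, 2, 3, 4, 5, 6, 7, 8, 9]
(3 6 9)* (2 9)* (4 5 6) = [0, 1, 9, 4, 5, 6, 2, 7, 8, 3] = (2 9 3 4 5 6)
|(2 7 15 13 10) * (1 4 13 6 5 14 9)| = |(1 4 13 10 2 7 15 6 5 14 9)| = 11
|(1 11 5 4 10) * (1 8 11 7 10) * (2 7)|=8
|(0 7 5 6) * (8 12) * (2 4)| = |(0 7 5 6)(2 4)(8 12)| = 4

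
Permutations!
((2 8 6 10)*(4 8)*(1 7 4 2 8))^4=(1 7 4)(6 10 8)=[0, 7, 2, 3, 1, 5, 10, 4, 6, 9, 8]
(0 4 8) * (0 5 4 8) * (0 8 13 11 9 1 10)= (0 13 11 9 1 10)(4 8 5)= [13, 10, 2, 3, 8, 4, 6, 7, 5, 1, 0, 9, 12, 11]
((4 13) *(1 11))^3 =(1 11)(4 13) =[0, 11, 2, 3, 13, 5, 6, 7, 8, 9, 10, 1, 12, 4]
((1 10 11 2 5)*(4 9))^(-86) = (1 5 2 11 10) = [0, 5, 11, 3, 4, 2, 6, 7, 8, 9, 1, 10]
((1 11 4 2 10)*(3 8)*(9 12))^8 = (12)(1 2 11 10 4) = [0, 2, 11, 3, 1, 5, 6, 7, 8, 9, 4, 10, 12]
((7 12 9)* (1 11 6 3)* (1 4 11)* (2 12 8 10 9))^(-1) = [0, 1, 12, 6, 3, 5, 11, 9, 7, 10, 8, 4, 2] = (2 12)(3 6 11 4)(7 9 10 8)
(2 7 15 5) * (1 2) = (1 2 7 15 5) = [0, 2, 7, 3, 4, 1, 6, 15, 8, 9, 10, 11, 12, 13, 14, 5]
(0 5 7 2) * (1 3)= (0 5 7 2)(1 3)= [5, 3, 0, 1, 4, 7, 6, 2]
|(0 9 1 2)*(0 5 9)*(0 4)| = |(0 4)(1 2 5 9)| = 4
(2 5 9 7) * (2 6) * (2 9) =(2 5)(6 9 7) =[0, 1, 5, 3, 4, 2, 9, 6, 8, 7]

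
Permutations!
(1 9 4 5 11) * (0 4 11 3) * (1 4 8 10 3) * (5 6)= (0 8 10 3)(1 9 11 4 6 5)= [8, 9, 2, 0, 6, 1, 5, 7, 10, 11, 3, 4]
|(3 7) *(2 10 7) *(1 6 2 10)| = |(1 6 2)(3 10 7)| = 3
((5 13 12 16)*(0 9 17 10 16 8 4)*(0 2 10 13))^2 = [17, 1, 16, 3, 10, 9, 6, 7, 2, 13, 5, 11, 4, 8, 14, 15, 0, 12] = (0 17 12 4 10 5 9 13 8 2 16)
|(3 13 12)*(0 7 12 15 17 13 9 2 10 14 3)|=|(0 7 12)(2 10 14 3 9)(13 15 17)|=15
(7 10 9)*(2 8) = (2 8)(7 10 9) = [0, 1, 8, 3, 4, 5, 6, 10, 2, 7, 9]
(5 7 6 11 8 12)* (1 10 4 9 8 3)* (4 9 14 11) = (1 10 9 8 12 5 7 6 4 14 11 3) = [0, 10, 2, 1, 14, 7, 4, 6, 12, 8, 9, 3, 5, 13, 11]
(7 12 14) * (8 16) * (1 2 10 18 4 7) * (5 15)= (1 2 10 18 4 7 12 14)(5 15)(8 16)= [0, 2, 10, 3, 7, 15, 6, 12, 16, 9, 18, 11, 14, 13, 1, 5, 8, 17, 4]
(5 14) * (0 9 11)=(0 9 11)(5 14)=[9, 1, 2, 3, 4, 14, 6, 7, 8, 11, 10, 0, 12, 13, 5]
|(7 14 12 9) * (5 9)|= 5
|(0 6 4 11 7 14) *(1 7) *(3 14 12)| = |(0 6 4 11 1 7 12 3 14)| = 9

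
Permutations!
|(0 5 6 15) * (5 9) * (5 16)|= |(0 9 16 5 6 15)|= 6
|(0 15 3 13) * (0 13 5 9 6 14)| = |(0 15 3 5 9 6 14)| = 7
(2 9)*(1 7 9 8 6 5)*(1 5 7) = (2 8 6 7 9) = [0, 1, 8, 3, 4, 5, 7, 9, 6, 2]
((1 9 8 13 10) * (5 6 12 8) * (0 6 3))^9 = (0 3 5 9 1 10 13 8 12 6) = [3, 10, 2, 5, 4, 9, 0, 7, 12, 1, 13, 11, 6, 8]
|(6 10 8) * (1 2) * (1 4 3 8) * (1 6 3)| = |(1 2 4)(3 8)(6 10)| = 6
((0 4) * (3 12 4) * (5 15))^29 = (0 3 12 4)(5 15) = [3, 1, 2, 12, 0, 15, 6, 7, 8, 9, 10, 11, 4, 13, 14, 5]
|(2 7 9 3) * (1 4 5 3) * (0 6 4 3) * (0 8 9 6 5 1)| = 12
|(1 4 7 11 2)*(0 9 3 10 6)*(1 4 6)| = |(0 9 3 10 1 6)(2 4 7 11)| = 12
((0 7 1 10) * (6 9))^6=[1, 0, 2, 3, 4, 5, 6, 10, 8, 9, 7]=(0 1)(7 10)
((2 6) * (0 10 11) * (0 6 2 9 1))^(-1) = (0 1 9 6 11 10) = [1, 9, 2, 3, 4, 5, 11, 7, 8, 6, 0, 10]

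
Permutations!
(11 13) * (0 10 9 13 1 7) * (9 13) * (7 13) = (0 10 7)(1 13 11) = [10, 13, 2, 3, 4, 5, 6, 0, 8, 9, 7, 1, 12, 11]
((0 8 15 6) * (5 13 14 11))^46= (0 15)(5 14)(6 8)(11 13)= [15, 1, 2, 3, 4, 14, 8, 7, 6, 9, 10, 13, 12, 11, 5, 0]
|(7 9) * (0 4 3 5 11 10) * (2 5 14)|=|(0 4 3 14 2 5 11 10)(7 9)|=8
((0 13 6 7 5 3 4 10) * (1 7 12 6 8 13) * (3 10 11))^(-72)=(13)(0 5 1 10 7)=[5, 10, 2, 3, 4, 1, 6, 0, 8, 9, 7, 11, 12, 13]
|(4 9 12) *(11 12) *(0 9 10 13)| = |(0 9 11 12 4 10 13)| = 7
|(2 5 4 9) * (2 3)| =5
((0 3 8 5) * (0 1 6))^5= (0 6 1 5 8 3)= [6, 5, 2, 0, 4, 8, 1, 7, 3]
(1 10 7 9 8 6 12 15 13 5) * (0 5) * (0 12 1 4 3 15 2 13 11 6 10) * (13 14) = (0 5 4 3 15 11 6 1)(2 14 13 12)(7 9 8 10) = [5, 0, 14, 15, 3, 4, 1, 9, 10, 8, 7, 6, 2, 12, 13, 11]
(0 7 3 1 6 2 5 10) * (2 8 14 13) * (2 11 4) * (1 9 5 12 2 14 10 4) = (0 7 3 9 5 4 14 13 11 1 6 8 10)(2 12) = [7, 6, 12, 9, 14, 4, 8, 3, 10, 5, 0, 1, 2, 11, 13]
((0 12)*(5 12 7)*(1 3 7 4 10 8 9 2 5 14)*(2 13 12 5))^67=(0 9 4 13 10 12 8)(1 14 7 3)=[9, 14, 2, 1, 13, 5, 6, 3, 0, 4, 12, 11, 8, 10, 7]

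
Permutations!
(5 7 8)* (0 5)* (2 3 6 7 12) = [5, 1, 3, 6, 4, 12, 7, 8, 0, 9, 10, 11, 2] = (0 5 12 2 3 6 7 8)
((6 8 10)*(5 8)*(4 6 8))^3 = [0, 1, 2, 3, 4, 5, 6, 7, 10, 9, 8] = (8 10)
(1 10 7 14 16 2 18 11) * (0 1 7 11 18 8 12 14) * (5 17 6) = (18)(0 1 10 11 7)(2 8 12 14 16)(5 17 6) = [1, 10, 8, 3, 4, 17, 5, 0, 12, 9, 11, 7, 14, 13, 16, 15, 2, 6, 18]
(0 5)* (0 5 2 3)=(5)(0 2 3)=[2, 1, 3, 0, 4, 5]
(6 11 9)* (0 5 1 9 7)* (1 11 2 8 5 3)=[3, 9, 8, 1, 4, 11, 2, 0, 5, 6, 10, 7]=(0 3 1 9 6 2 8 5 11 7)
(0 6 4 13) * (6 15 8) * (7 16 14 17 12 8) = [15, 1, 2, 3, 13, 5, 4, 16, 6, 9, 10, 11, 8, 0, 17, 7, 14, 12] = (0 15 7 16 14 17 12 8 6 4 13)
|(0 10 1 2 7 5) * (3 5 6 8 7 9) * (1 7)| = |(0 10 7 6 8 1 2 9 3 5)| = 10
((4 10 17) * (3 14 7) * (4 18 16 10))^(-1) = (3 7 14)(10 16 18 17) = [0, 1, 2, 7, 4, 5, 6, 14, 8, 9, 16, 11, 12, 13, 3, 15, 18, 10, 17]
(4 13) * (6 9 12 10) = (4 13)(6 9 12 10) = [0, 1, 2, 3, 13, 5, 9, 7, 8, 12, 6, 11, 10, 4]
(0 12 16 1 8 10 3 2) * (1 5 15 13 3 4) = (0 12 16 5 15 13 3 2)(1 8 10 4) = [12, 8, 0, 2, 1, 15, 6, 7, 10, 9, 4, 11, 16, 3, 14, 13, 5]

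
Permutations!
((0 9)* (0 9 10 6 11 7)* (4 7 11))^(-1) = (11)(0 7 4 6 10) = [7, 1, 2, 3, 6, 5, 10, 4, 8, 9, 0, 11]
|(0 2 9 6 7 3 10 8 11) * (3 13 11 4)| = |(0 2 9 6 7 13 11)(3 10 8 4)| = 28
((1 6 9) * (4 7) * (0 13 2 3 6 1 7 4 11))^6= (0 7 6 2)(3 13 11 9)= [7, 1, 0, 13, 4, 5, 2, 6, 8, 3, 10, 9, 12, 11]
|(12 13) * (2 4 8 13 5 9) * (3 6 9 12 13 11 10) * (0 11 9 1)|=12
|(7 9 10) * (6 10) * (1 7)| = |(1 7 9 6 10)| = 5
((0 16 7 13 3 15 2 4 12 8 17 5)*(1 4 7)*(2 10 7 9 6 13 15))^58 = [1, 12, 13, 6, 8, 16, 2, 15, 5, 3, 7, 11, 17, 9, 14, 10, 4, 0] = (0 1 12 17)(2 13 9 3 6)(4 8 5 16)(7 15 10)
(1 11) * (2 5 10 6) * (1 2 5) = (1 11 2)(5 10 6) = [0, 11, 1, 3, 4, 10, 5, 7, 8, 9, 6, 2]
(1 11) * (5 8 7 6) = [0, 11, 2, 3, 4, 8, 5, 6, 7, 9, 10, 1] = (1 11)(5 8 7 6)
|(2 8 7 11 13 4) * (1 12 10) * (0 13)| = |(0 13 4 2 8 7 11)(1 12 10)| = 21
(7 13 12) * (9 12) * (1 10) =(1 10)(7 13 9 12) =[0, 10, 2, 3, 4, 5, 6, 13, 8, 12, 1, 11, 7, 9]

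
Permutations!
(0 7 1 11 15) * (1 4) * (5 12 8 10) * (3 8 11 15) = (0 7 4 1 15)(3 8 10 5 12 11) = [7, 15, 2, 8, 1, 12, 6, 4, 10, 9, 5, 3, 11, 13, 14, 0]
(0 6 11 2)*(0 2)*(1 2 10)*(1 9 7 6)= [1, 2, 10, 3, 4, 5, 11, 6, 8, 7, 9, 0]= (0 1 2 10 9 7 6 11)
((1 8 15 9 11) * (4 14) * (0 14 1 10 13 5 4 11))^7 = (0 1 10 9 4 11 15 5 14 8 13) = [1, 10, 2, 3, 11, 14, 6, 7, 13, 4, 9, 15, 12, 0, 8, 5]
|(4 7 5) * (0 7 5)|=|(0 7)(4 5)|=2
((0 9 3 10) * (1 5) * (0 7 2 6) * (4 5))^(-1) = (0 6 2 7 10 3 9)(1 5 4) = [6, 5, 7, 9, 1, 4, 2, 10, 8, 0, 3]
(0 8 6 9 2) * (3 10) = (0 8 6 9 2)(3 10) = [8, 1, 0, 10, 4, 5, 9, 7, 6, 2, 3]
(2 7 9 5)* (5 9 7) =(9)(2 5) =[0, 1, 5, 3, 4, 2, 6, 7, 8, 9]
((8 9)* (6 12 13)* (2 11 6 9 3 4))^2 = [0, 1, 6, 2, 11, 5, 13, 7, 4, 3, 10, 12, 9, 8] = (2 6 13 8 4 11 12 9 3)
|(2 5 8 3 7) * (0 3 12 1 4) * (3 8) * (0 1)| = |(0 8 12)(1 4)(2 5 3 7)| = 12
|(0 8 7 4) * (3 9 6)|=12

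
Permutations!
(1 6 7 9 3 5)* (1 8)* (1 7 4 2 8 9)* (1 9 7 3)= (1 6 4 2 8 3 5 7 9)= [0, 6, 8, 5, 2, 7, 4, 9, 3, 1]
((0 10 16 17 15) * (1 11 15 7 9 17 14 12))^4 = [12, 10, 2, 3, 4, 5, 6, 9, 8, 17, 1, 16, 0, 13, 15, 14, 11, 7] = (0 12)(1 10)(7 9 17)(11 16)(14 15)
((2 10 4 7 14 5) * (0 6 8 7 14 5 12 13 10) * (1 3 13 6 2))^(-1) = (0 2)(1 5 7 8 6 12 14 4 10 13 3) = [2, 5, 0, 1, 10, 7, 12, 8, 6, 9, 13, 11, 14, 3, 4]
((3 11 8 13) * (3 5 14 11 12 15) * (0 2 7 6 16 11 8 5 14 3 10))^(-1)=(0 10 15 12 3 5 11 16 6 7 2)(8 14 13)=[10, 1, 0, 5, 4, 11, 7, 2, 14, 9, 15, 16, 3, 8, 13, 12, 6]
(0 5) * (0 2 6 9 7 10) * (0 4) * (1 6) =(0 5 2 1 6 9 7 10 4) =[5, 6, 1, 3, 0, 2, 9, 10, 8, 7, 4]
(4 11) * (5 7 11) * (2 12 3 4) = (2 12 3 4 5 7 11) = [0, 1, 12, 4, 5, 7, 6, 11, 8, 9, 10, 2, 3]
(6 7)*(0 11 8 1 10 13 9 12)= (0 11 8 1 10 13 9 12)(6 7)= [11, 10, 2, 3, 4, 5, 7, 6, 1, 12, 13, 8, 0, 9]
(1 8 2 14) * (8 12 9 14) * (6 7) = [0, 12, 8, 3, 4, 5, 7, 6, 2, 14, 10, 11, 9, 13, 1] = (1 12 9 14)(2 8)(6 7)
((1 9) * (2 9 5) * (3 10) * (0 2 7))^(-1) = [7, 9, 0, 10, 4, 1, 6, 5, 8, 2, 3] = (0 7 5 1 9 2)(3 10)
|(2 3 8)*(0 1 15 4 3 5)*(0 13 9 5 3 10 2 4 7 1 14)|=|(0 14)(1 15 7)(2 3 8 4 10)(5 13 9)|=30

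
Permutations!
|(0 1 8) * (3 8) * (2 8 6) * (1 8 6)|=2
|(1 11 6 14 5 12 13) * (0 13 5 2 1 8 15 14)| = |(0 13 8 15 14 2 1 11 6)(5 12)| = 18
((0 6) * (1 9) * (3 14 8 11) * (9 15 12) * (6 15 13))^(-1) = (0 6 13 1 9 12 15)(3 11 8 14) = [6, 9, 2, 11, 4, 5, 13, 7, 14, 12, 10, 8, 15, 1, 3, 0]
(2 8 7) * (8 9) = (2 9 8 7) = [0, 1, 9, 3, 4, 5, 6, 2, 7, 8]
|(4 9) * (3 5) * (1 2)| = |(1 2)(3 5)(4 9)| = 2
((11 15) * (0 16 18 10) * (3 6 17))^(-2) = (0 18)(3 6 17)(10 16) = [18, 1, 2, 6, 4, 5, 17, 7, 8, 9, 16, 11, 12, 13, 14, 15, 10, 3, 0]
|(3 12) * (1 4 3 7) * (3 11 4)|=4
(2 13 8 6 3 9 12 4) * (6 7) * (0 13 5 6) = (0 13 8 7)(2 5 6 3 9 12 4) = [13, 1, 5, 9, 2, 6, 3, 0, 7, 12, 10, 11, 4, 8]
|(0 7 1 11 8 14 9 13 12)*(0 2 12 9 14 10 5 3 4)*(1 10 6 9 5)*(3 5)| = |(14)(0 7 10 1 11 8 6 9 13 3 4)(2 12)| = 22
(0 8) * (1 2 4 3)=(0 8)(1 2 4 3)=[8, 2, 4, 1, 3, 5, 6, 7, 0]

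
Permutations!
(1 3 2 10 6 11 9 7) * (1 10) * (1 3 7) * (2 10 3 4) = [0, 7, 4, 10, 2, 5, 11, 3, 8, 1, 6, 9] = (1 7 3 10 6 11 9)(2 4)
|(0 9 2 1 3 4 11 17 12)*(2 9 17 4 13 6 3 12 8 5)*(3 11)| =35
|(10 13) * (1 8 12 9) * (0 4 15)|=|(0 4 15)(1 8 12 9)(10 13)|=12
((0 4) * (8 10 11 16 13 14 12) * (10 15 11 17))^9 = (0 4)(8 11 13 12 15 16 14)(10 17) = [4, 1, 2, 3, 0, 5, 6, 7, 11, 9, 17, 13, 15, 12, 8, 16, 14, 10]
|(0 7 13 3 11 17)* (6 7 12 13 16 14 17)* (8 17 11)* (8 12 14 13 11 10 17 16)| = 8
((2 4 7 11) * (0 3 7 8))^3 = (0 11 8 7 4 3 2) = [11, 1, 0, 2, 3, 5, 6, 4, 7, 9, 10, 8]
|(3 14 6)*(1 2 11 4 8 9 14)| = |(1 2 11 4 8 9 14 6 3)| = 9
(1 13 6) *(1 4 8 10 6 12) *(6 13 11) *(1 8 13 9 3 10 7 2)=(1 11 6 4 13 12 8 7 2)(3 10 9)=[0, 11, 1, 10, 13, 5, 4, 2, 7, 3, 9, 6, 8, 12]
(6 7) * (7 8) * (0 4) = (0 4)(6 8 7) = [4, 1, 2, 3, 0, 5, 8, 6, 7]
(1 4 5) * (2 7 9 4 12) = (1 12 2 7 9 4 5) = [0, 12, 7, 3, 5, 1, 6, 9, 8, 4, 10, 11, 2]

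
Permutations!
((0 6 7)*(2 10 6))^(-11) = (0 7 6 10 2) = [7, 1, 0, 3, 4, 5, 10, 6, 8, 9, 2]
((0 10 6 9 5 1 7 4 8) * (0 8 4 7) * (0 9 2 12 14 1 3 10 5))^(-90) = (14) = [0, 1, 2, 3, 4, 5, 6, 7, 8, 9, 10, 11, 12, 13, 14]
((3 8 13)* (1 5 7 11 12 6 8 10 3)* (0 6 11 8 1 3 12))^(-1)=(0 11 12 10 3 13 8 7 5 1 6)=[11, 6, 2, 13, 4, 1, 0, 5, 7, 9, 3, 12, 10, 8]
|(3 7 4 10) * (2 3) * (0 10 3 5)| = |(0 10 2 5)(3 7 4)| = 12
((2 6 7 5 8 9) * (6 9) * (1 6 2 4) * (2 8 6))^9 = [0, 2, 9, 3, 1, 5, 6, 7, 8, 4] = (1 2 9 4)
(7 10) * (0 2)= (0 2)(7 10)= [2, 1, 0, 3, 4, 5, 6, 10, 8, 9, 7]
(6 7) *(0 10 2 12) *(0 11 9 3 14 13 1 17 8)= (0 10 2 12 11 9 3 14 13 1 17 8)(6 7)= [10, 17, 12, 14, 4, 5, 7, 6, 0, 3, 2, 9, 11, 1, 13, 15, 16, 8]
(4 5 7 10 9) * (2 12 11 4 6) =(2 12 11 4 5 7 10 9 6) =[0, 1, 12, 3, 5, 7, 2, 10, 8, 6, 9, 4, 11]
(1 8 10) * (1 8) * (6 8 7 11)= [0, 1, 2, 3, 4, 5, 8, 11, 10, 9, 7, 6]= (6 8 10 7 11)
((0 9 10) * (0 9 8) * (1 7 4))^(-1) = (0 8)(1 4 7)(9 10) = [8, 4, 2, 3, 7, 5, 6, 1, 0, 10, 9]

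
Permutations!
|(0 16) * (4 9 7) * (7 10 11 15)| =|(0 16)(4 9 10 11 15 7)| =6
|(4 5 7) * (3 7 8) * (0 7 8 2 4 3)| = |(0 7 3 8)(2 4 5)| = 12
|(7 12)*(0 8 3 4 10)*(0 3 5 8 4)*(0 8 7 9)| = 9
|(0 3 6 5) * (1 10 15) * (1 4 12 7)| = 12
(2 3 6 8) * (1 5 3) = [0, 5, 1, 6, 4, 3, 8, 7, 2] = (1 5 3 6 8 2)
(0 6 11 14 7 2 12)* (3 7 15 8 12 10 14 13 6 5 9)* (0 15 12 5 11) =(0 11 13 6)(2 10 14 12 15 8 5 9 3 7) =[11, 1, 10, 7, 4, 9, 0, 2, 5, 3, 14, 13, 15, 6, 12, 8]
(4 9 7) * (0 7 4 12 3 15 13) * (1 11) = (0 7 12 3 15 13)(1 11)(4 9) = [7, 11, 2, 15, 9, 5, 6, 12, 8, 4, 10, 1, 3, 0, 14, 13]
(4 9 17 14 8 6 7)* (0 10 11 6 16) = (0 10 11 6 7 4 9 17 14 8 16) = [10, 1, 2, 3, 9, 5, 7, 4, 16, 17, 11, 6, 12, 13, 8, 15, 0, 14]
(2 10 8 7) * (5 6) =[0, 1, 10, 3, 4, 6, 5, 2, 7, 9, 8] =(2 10 8 7)(5 6)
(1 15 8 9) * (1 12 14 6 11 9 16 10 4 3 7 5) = (1 15 8 16 10 4 3 7 5)(6 11 9 12 14) = [0, 15, 2, 7, 3, 1, 11, 5, 16, 12, 4, 9, 14, 13, 6, 8, 10]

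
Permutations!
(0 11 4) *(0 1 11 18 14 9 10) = [18, 11, 2, 3, 1, 5, 6, 7, 8, 10, 0, 4, 12, 13, 9, 15, 16, 17, 14] = (0 18 14 9 10)(1 11 4)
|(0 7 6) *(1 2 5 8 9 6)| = 8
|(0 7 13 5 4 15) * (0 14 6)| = 8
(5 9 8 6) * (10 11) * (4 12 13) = (4 12 13)(5 9 8 6)(10 11) = [0, 1, 2, 3, 12, 9, 5, 7, 6, 8, 11, 10, 13, 4]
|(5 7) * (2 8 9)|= |(2 8 9)(5 7)|= 6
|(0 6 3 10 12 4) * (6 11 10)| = |(0 11 10 12 4)(3 6)| = 10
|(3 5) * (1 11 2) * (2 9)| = |(1 11 9 2)(3 5)| = 4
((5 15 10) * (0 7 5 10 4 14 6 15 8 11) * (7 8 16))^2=(0 11 8)(4 6)(5 7 16)(14 15)=[11, 1, 2, 3, 6, 7, 4, 16, 0, 9, 10, 8, 12, 13, 15, 14, 5]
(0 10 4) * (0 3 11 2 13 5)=(0 10 4 3 11 2 13 5)=[10, 1, 13, 11, 3, 0, 6, 7, 8, 9, 4, 2, 12, 5]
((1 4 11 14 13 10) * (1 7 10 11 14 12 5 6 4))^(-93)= (4 5 11 14 6 12 13)(7 10)= [0, 1, 2, 3, 5, 11, 12, 10, 8, 9, 7, 14, 13, 4, 6]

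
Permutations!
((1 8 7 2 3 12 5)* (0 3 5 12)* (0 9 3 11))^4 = (12)(1 5 2 7 8) = [0, 5, 7, 3, 4, 2, 6, 8, 1, 9, 10, 11, 12]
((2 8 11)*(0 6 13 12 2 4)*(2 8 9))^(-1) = (0 4 11 8 12 13 6)(2 9) = [4, 1, 9, 3, 11, 5, 0, 7, 12, 2, 10, 8, 13, 6]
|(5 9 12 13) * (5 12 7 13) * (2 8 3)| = 15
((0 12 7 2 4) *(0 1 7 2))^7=(0 12 2 4 1 7)=[12, 7, 4, 3, 1, 5, 6, 0, 8, 9, 10, 11, 2]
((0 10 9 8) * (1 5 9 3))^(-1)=[8, 3, 2, 10, 4, 1, 6, 7, 9, 5, 0]=(0 8 9 5 1 3 10)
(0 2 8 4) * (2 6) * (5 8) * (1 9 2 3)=(0 6 3 1 9 2 5 8 4)=[6, 9, 5, 1, 0, 8, 3, 7, 4, 2]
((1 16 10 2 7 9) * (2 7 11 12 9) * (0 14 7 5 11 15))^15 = (1 16 10 5 11 12 9) = [0, 16, 2, 3, 4, 11, 6, 7, 8, 1, 5, 12, 9, 13, 14, 15, 10]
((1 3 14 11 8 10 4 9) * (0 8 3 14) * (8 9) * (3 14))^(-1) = (0 3 1 9)(4 10 8)(11 14) = [3, 9, 2, 1, 10, 5, 6, 7, 4, 0, 8, 14, 12, 13, 11]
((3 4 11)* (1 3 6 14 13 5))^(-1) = (1 5 13 14 6 11 4 3) = [0, 5, 2, 1, 3, 13, 11, 7, 8, 9, 10, 4, 12, 14, 6]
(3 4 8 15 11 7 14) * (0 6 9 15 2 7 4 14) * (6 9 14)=(0 9 15 11 4 8 2 7)(3 6 14)=[9, 1, 7, 6, 8, 5, 14, 0, 2, 15, 10, 4, 12, 13, 3, 11]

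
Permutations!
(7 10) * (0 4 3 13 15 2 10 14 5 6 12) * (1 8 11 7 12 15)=(0 4 3 13 1 8 11 7 14 5 6 15 2 10 12)=[4, 8, 10, 13, 3, 6, 15, 14, 11, 9, 12, 7, 0, 1, 5, 2]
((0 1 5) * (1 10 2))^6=(0 10 2 1 5)=[10, 5, 1, 3, 4, 0, 6, 7, 8, 9, 2]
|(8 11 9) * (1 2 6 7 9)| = 7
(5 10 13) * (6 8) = (5 10 13)(6 8) = [0, 1, 2, 3, 4, 10, 8, 7, 6, 9, 13, 11, 12, 5]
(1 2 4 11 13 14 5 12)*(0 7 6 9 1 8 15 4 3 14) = [7, 2, 3, 14, 11, 12, 9, 6, 15, 1, 10, 13, 8, 0, 5, 4] = (0 7 6 9 1 2 3 14 5 12 8 15 4 11 13)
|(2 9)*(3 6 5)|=|(2 9)(3 6 5)|=6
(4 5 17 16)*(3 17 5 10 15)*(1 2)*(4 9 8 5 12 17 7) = (1 2)(3 7 4 10 15)(5 12 17 16 9 8) = [0, 2, 1, 7, 10, 12, 6, 4, 5, 8, 15, 11, 17, 13, 14, 3, 9, 16]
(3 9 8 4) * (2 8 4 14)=(2 8 14)(3 9 4)=[0, 1, 8, 9, 3, 5, 6, 7, 14, 4, 10, 11, 12, 13, 2]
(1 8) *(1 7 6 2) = [0, 8, 1, 3, 4, 5, 2, 6, 7] = (1 8 7 6 2)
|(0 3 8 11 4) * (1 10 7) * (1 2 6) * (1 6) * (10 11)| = 9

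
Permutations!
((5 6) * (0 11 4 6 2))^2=(0 4 5)(2 11 6)=[4, 1, 11, 3, 5, 0, 2, 7, 8, 9, 10, 6]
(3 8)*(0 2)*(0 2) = (3 8) = [0, 1, 2, 8, 4, 5, 6, 7, 3]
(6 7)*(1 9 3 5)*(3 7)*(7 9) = (9)(1 7 6 3 5) = [0, 7, 2, 5, 4, 1, 3, 6, 8, 9]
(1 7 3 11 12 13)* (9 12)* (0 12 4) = (0 12 13 1 7 3 11 9 4) = [12, 7, 2, 11, 0, 5, 6, 3, 8, 4, 10, 9, 13, 1]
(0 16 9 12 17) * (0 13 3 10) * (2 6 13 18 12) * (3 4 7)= (0 16 9 2 6 13 4 7 3 10)(12 17 18)= [16, 1, 6, 10, 7, 5, 13, 3, 8, 2, 0, 11, 17, 4, 14, 15, 9, 18, 12]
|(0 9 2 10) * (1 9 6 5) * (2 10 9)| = 7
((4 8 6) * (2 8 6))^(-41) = (2 8)(4 6) = [0, 1, 8, 3, 6, 5, 4, 7, 2]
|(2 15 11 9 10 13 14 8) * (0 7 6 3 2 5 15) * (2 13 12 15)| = |(0 7 6 3 13 14 8 5 2)(9 10 12 15 11)| = 45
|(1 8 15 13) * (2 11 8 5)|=7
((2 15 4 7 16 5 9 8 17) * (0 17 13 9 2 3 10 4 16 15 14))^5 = (0 7 14 4 2 10 5 3 16 17 15)(8 9 13) = [7, 1, 10, 16, 2, 3, 6, 14, 9, 13, 5, 11, 12, 8, 4, 0, 17, 15]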